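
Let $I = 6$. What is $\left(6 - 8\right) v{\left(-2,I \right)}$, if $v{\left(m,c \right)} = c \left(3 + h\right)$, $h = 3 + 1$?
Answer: $-84$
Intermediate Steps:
$h = 4$
$v{\left(m,c \right)} = 7 c$ ($v{\left(m,c \right)} = c \left(3 + 4\right) = c 7 = 7 c$)
$\left(6 - 8\right) v{\left(-2,I \right)} = \left(6 - 8\right) 7 \cdot 6 = \left(-2\right) 42 = -84$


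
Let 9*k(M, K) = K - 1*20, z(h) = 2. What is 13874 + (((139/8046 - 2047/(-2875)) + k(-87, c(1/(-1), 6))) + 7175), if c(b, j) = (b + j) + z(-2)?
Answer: 21169312469/1005750 ≈ 21048.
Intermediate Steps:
c(b, j) = 2 + b + j (c(b, j) = (b + j) + 2 = 2 + b + j)
k(M, K) = -20/9 + K/9 (k(M, K) = (K - 1*20)/9 = (K - 20)/9 = (-20 + K)/9 = -20/9 + K/9)
13874 + (((139/8046 - 2047/(-2875)) + k(-87, c(1/(-1), 6))) + 7175) = 13874 + (((139/8046 - 2047/(-2875)) + (-20/9 + (2 + 1/(-1) + 6)/9)) + 7175) = 13874 + (((139*(1/8046) - 2047*(-1/2875)) + (-20/9 + (2 - 1 + 6)/9)) + 7175) = 13874 + (((139/8046 + 89/125) + (-20/9 + (⅑)*7)) + 7175) = 13874 + ((733469/1005750 + (-20/9 + 7/9)) + 7175) = 13874 + ((733469/1005750 - 13/9) + 7175) = 13874 + (-719281/1005750 + 7175) = 13874 + 7215536969/1005750 = 21169312469/1005750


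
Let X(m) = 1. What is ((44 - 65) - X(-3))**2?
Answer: 484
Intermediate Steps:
((44 - 65) - X(-3))**2 = ((44 - 65) - 1*1)**2 = (-21 - 1)**2 = (-22)**2 = 484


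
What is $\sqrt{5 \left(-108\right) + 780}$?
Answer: $4 \sqrt{15} \approx 15.492$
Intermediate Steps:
$\sqrt{5 \left(-108\right) + 780} = \sqrt{-540 + 780} = \sqrt{240} = 4 \sqrt{15}$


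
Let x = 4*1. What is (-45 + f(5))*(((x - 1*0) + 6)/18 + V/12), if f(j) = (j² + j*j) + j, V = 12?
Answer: 140/9 ≈ 15.556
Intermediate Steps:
x = 4
f(j) = j + 2*j² (f(j) = (j² + j²) + j = 2*j² + j = j + 2*j²)
(-45 + f(5))*(((x - 1*0) + 6)/18 + V/12) = (-45 + 5*(1 + 2*5))*(((4 - 1*0) + 6)/18 + 12/12) = (-45 + 5*(1 + 10))*(((4 + 0) + 6)*(1/18) + 12*(1/12)) = (-45 + 5*11)*((4 + 6)*(1/18) + 1) = (-45 + 55)*(10*(1/18) + 1) = 10*(5/9 + 1) = 10*(14/9) = 140/9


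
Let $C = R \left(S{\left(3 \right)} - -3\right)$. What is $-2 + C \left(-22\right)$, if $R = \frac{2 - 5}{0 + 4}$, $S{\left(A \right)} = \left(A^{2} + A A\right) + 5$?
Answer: $427$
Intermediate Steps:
$S{\left(A \right)} = 5 + 2 A^{2}$ ($S{\left(A \right)} = \left(A^{2} + A^{2}\right) + 5 = 2 A^{2} + 5 = 5 + 2 A^{2}$)
$R = - \frac{3}{4} \approx -0.75$
$C = - \frac{39}{2}$ ($C = - \frac{3 \left(\left(5 + 2 \cdot 3^{2}\right) - -3\right)}{4} = - \frac{3 \left(\left(5 + 2 \cdot 9\right) + 3\right)}{4} = - \frac{3 \left(\left(5 + 18\right) + 3\right)}{4} = - \frac{3 \left(23 + 3\right)}{4} = \left(- \frac{3}{4}\right) 26 = - \frac{39}{2} \approx -19.5$)
$-2 + C \left(-22\right) = -2 - -429 = -2 + 429 = 427$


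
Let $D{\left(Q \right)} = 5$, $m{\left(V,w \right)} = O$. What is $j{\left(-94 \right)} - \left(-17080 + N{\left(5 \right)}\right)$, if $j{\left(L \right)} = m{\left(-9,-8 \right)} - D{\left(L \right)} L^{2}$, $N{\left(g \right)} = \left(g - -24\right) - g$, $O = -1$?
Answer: $-27125$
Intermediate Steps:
$m{\left(V,w \right)} = -1$
$N{\left(g \right)} = 24$ ($N{\left(g \right)} = \left(g + 24\right) - g = \left(24 + g\right) - g = 24$)
$j{\left(L \right)} = -1 - 5 L^{2}$
$j{\left(-94 \right)} - \left(-17080 + N{\left(5 \right)}\right) = \left(-1 - 5 \left(-94\right)^{2}\right) - \left(-17080 + 24\right) = \left(-1 - 44180\right) - -17056 = \left(-1 - 44180\right) + 17056 = -44181 + 17056 = -27125$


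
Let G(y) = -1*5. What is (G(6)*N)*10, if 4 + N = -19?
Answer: 1150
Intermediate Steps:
G(y) = -5
N = -23 (N = -4 - 19 = -23)
(G(6)*N)*10 = -5*(-23)*10 = 115*10 = 1150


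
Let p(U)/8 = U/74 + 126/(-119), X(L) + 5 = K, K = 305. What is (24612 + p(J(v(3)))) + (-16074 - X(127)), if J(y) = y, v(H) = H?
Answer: 5176578/629 ≈ 8229.9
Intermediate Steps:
X(L) = 300 (X(L) = -5 + 305 = 300)
p(U) = -144/17 + 4*U/37 (p(U) = 8*(U/74 + 126/(-119)) = 8*(U*(1/74) + 126*(-1/119)) = 8*(U/74 - 18/17) = 8*(-18/17 + U/74) = -144/17 + 4*U/37)
(24612 + p(J(v(3)))) + (-16074 - X(127)) = (24612 + (-144/17 + (4/37)*3)) + (-16074 - 1*300) = (24612 + (-144/17 + 12/37)) + (-16074 - 300) = (24612 - 5124/629) - 16374 = 15475824/629 - 16374 = 5176578/629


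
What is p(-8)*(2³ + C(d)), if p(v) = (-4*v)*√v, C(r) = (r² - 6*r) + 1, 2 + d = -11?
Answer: 16384*I*√2 ≈ 23170.0*I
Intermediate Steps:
d = -13 (d = -2 - 11 = -13)
C(r) = 1 + r² - 6*r
p(v) = -4*v^(3/2)
p(-8)*(2³ + C(d)) = (-(-64)*I*√2)*(2³ + (1 + (-13)² - 6*(-13))) = (-(-64)*I*√2)*(8 + (1 + 169 + 78)) = (64*I*√2)*(8 + 248) = (64*I*√2)*256 = 16384*I*√2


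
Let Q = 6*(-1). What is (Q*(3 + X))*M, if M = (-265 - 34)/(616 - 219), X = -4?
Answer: -1794/397 ≈ -4.5189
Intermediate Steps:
Q = -6
M = -299/397 ≈ -0.75315
(Q*(3 + X))*M = -6*(3 - 4)*(-299/397) = -6*(-1)*(-299/397) = 6*(-299/397) = -1794/397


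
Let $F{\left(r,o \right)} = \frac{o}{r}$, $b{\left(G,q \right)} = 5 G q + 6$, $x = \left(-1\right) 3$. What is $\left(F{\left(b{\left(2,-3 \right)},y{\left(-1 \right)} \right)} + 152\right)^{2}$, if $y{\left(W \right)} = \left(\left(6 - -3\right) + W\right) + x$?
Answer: $\frac{13271449}{576} \approx 23041.0$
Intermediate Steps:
$x = -3$
$b{\left(G,q \right)} = 6 + 5 G q$ ($b{\left(G,q \right)} = 5 G q + 6 = 6 + 5 G q$)
$y{\left(W \right)} = 6 + W$ ($y{\left(W \right)} = \left(\left(6 - -3\right) + W\right) - 3 = \left(\left(6 + 3\right) + W\right) - 3 = \left(9 + W\right) - 3 = 6 + W$)
$\left(F{\left(b{\left(2,-3 \right)},y{\left(-1 \right)} \right)} + 152\right)^{2} = \left(\frac{6 - 1}{6 + 5 \cdot 2 \left(-3\right)} + 152\right)^{2} = \left(\frac{5}{6 - 30} + 152\right)^{2} = \left(\frac{5}{-24} + 152\right)^{2} = \left(5 \left(- \frac{1}{24}\right) + 152\right)^{2} = \left(- \frac{5}{24} + 152\right)^{2} = \left(\frac{3643}{24}\right)^{2} = \frac{13271449}{576}$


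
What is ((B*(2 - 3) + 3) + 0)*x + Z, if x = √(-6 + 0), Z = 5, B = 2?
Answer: 5 + I*√6 ≈ 5.0 + 2.4495*I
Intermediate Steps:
x = I*√6 (x = √(-6) = I*√6 ≈ 2.4495*I)
((B*(2 - 3) + 3) + 0)*x + Z = ((2*(2 - 3) + 3) + 0)*(I*√6) + 5 = ((2*(-1) + 3) + 0)*(I*√6) + 5 = ((-2 + 3) + 0)*(I*√6) + 5 = (1 + 0)*(I*√6) + 5 = 1*(I*√6) + 5 = I*√6 + 5 = 5 + I*√6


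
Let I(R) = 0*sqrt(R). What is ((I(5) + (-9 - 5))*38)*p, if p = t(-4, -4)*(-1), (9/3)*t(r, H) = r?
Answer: -2128/3 ≈ -709.33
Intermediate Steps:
I(R) = 0
t(r, H) = r/3
p = 4/3 (p = ((1/3)*(-4))*(-1) = -4/3*(-1) = 4/3 ≈ 1.3333)
((I(5) + (-9 - 5))*38)*p = ((0 + (-9 - 5))*38)*(4/3) = ((0 - 14)*38)*(4/3) = -14*38*(4/3) = -532*4/3 = -2128/3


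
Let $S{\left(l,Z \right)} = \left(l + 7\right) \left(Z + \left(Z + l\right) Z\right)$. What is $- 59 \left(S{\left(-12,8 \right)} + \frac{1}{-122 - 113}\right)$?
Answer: $- \frac{1663741}{235} \approx -7079.8$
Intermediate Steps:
$S{\left(l,Z \right)} = \left(7 + l\right) \left(Z + Z \left(Z + l\right)\right)$
$- 59 \left(S{\left(-12,8 \right)} + \frac{1}{-122 - 113}\right) = - 59 \left(8 \left(7 + \left(-12\right)^{2} + 7 \cdot 8 + 8 \left(-12\right) + 8 \left(-12\right)\right) + \frac{1}{-122 - 113}\right) = - 59 \left(8 \left(7 + 144 + 56 - 96 - 96\right) + \frac{1}{-235}\right) = - 59 \left(8 \cdot 15 - \frac{1}{235}\right) = - 59 \left(120 - \frac{1}{235}\right) = \left(-59\right) \frac{28199}{235} = - \frac{1663741}{235}$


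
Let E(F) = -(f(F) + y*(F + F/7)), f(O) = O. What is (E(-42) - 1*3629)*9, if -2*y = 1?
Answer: -32499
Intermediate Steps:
y = -½ (y = -½*1 = -½ ≈ -0.50000)
E(F) = -3*F/7 (E(F) = -(F - (F + F/7)/2) = -(F - 4*F/7) = -3*F/7)
(E(-42) - 1*3629)*9 = (-3/7*(-42) - 1*3629)*9 = (18 - 3629)*9 = -3611*9 = -32499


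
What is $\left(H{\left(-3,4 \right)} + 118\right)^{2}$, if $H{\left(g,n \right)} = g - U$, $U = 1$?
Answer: $12996$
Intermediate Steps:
$H{\left(g,n \right)} = -1 + g$ ($H{\left(g,n \right)} = g - 1 = -1 + g$)
$\left(H{\left(-3,4 \right)} + 118\right)^{2} = \left(\left(-1 - 3\right) + 118\right)^{2} = \left(-4 + 118\right)^{2} = 114^{2} = 12996$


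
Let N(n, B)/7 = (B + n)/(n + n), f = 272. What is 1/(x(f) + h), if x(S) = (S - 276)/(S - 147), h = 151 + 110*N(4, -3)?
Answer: 500/123609 ≈ 0.0040450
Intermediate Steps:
N(n, B) = 7*(B + n)/(2*n) (N(n, B) = 7*((B + n)/(n + n)) = 7*((B + n)/((2*n))) = 7*((B + n)*(1/(2*n))) = 7*((B + n)/(2*n)) = 7*(B + n)/(2*n))
h = 989/4 (h = 151 + 110*((7/2)*(-3 + 4)/4) = 151 + 110*((7/2)*(¼)*1) = 151 + 110*(7/8) = 151 + 385/4 = 989/4 ≈ 247.25)
x(S) = (-276 + S)/(-147 + S)
1/(x(f) + h) = 1/((-276 + 272)/(-147 + 272) + 989/4) = 1/(-4/125 + 989/4) = 1/(123609/500) = 500/123609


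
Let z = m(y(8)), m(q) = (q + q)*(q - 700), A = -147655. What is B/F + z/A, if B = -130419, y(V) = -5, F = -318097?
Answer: 3402886719/9393722507 ≈ 0.36225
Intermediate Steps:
m(q) = 2*q*(-700 + q) (m(q) = (2*q)*(-700 + q) = 2*q*(-700 + q))
z = 7050 (z = 2*(-5)*(-700 - 5) = 2*(-5)*(-705) = 7050)
B/F + z/A = -130419/(-318097) + 7050/(-147655) = -130419*(-1/318097) + 7050*(-1/147655) = 130419/318097 - 1410/29531 = 3402886719/9393722507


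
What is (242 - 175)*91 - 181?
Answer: 5916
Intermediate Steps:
(242 - 175)*91 - 181 = 67*91 - 181 = 6097 - 181 = 5916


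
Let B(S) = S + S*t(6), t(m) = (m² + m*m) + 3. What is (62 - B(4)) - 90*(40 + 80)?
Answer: -11042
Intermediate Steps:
t(m) = 3 + 2*m² (t(m) = (m² + m²) + 3 = 2*m² + 3 = 3 + 2*m²)
B(S) = 76*S (B(S) = S + S*(3 + 2*6²) = S + S*(3 + 2*36) = S + S*(3 + 72) = S + S*75 = S + 75*S = 76*S)
(62 - B(4)) - 90*(40 + 80) = (62 - 76*4) - 90*(40 + 80) = (62 - 1*304) - 90*120 = (62 - 304) - 10800 = -242 - 10800 = -11042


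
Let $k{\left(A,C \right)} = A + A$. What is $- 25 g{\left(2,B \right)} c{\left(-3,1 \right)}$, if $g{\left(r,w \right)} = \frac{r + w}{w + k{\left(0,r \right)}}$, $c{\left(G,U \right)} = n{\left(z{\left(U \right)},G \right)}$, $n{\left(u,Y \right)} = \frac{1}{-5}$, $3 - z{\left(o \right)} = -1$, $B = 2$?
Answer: $10$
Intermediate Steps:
$k{\left(A,C \right)} = 2 A$
$z{\left(o \right)} = 4$ ($z{\left(o \right)} = 3 - -1 = 3 + 1 = 4$)
$n{\left(u,Y \right)} = - \frac{1}{5}$
$c{\left(G,U \right)} = - \frac{1}{5}$
$g{\left(r,w \right)} = \frac{r + w}{w}$ ($g{\left(r,w \right)} = \frac{r + w}{w + 2 \cdot 0} = \frac{r + w}{w + 0} = \frac{r + w}{w}$)
$- 25 g{\left(2,B \right)} c{\left(-3,1 \right)} = - 25 \frac{2 + 2}{2} \left(- \frac{1}{5}\right) = - 25 \cdot \frac{1}{2} \cdot 4 \left(- \frac{1}{5}\right) = \left(-25\right) 2 \left(- \frac{1}{5}\right) = \left(-50\right) \left(- \frac{1}{5}\right) = 10$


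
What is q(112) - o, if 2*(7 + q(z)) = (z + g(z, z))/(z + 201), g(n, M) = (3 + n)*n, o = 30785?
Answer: -9631400/313 ≈ -30771.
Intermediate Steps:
g(n, M) = n*(3 + n)
q(z) = -7 + (z + z*(3 + z))/(2*(201 + z)) (q(z) = -7 + ((z + z*(3 + z))/(z + 201))/2 = -7 + ((z + z*(3 + z))/(201 + z))/2 = -7 + (z + z*(3 + z))/(2*(201 + z)))
q(112) - o = (-2814 + 112² - 10*112)/(2*(201 + 112)) - 1*30785 = (½)*(-2814 + 12544 - 1120)/313 - 30785 = (½)*(1/313)*8610 - 30785 = 4305/313 - 30785 = -9631400/313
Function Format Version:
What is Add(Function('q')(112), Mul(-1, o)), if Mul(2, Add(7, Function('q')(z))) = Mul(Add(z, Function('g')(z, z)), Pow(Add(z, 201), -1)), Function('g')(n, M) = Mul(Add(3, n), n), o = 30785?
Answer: Rational(-9631400, 313) ≈ -30771.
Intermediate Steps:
Function('g')(n, M) = Mul(n, Add(3, n))
Function('q')(z) = Add(-7, Mul(Rational(1, 2), Pow(Add(201, z), -1), Add(z, Mul(z, Add(3, z))))) (Function('q')(z) = Add(-7, Mul(Rational(1, 2), Mul(Add(z, Mul(z, Add(3, z))), Pow(Add(z, 201), -1)))) = Add(-7, Mul(Rational(1, 2), Mul(Add(z, Mul(z, Add(3, z))), Pow(Add(201, z), -1)))) = Add(-7, Mul(Rational(1, 2), Mul(Pow(Add(201, z), -1), Add(z, Mul(z, Add(3, z)))))) = Add(-7, Mul(Rational(1, 2), Pow(Add(201, z), -1), Add(z, Mul(z, Add(3, z))))))
Add(Function('q')(112), Mul(-1, o)) = Add(Mul(Rational(1, 2), Pow(Add(201, 112), -1), Add(-2814, Pow(112, 2), Mul(-10, 112))), Mul(-1, 30785)) = Add(Mul(Rational(1, 2), Pow(313, -1), Add(-2814, 12544, -1120)), -30785) = Add(Mul(Rational(1, 2), Rational(1, 313), 8610), -30785) = Add(Rational(4305, 313), -30785) = Rational(-9631400, 313)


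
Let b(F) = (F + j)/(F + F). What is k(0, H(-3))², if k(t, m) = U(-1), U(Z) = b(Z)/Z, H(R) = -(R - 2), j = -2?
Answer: 9/4 ≈ 2.2500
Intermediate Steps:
b(F) = (-2 + F)/(2*F) (b(F) = (F - 2)/(F + F) = (-2 + F)/((2*F)) = (-2 + F)*(1/(2*F)) = (-2 + F)/(2*F))
H(R) = 2 - R (H(R) = -(-2 + R) = 2 - R)
U(Z) = (-2 + Z)/(2*Z²) (U(Z) = ((-2 + Z)/(2*Z))/Z = (-2 + Z)/(2*Z²))
k(t, m) = -3/2 (k(t, m) = (½)*(-2 - 1)/(-1)² = (½)*1*(-3) = -3/2)
k(0, H(-3))² = (-3/2)² = 9/4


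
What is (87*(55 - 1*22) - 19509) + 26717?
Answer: 10079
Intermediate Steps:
(87*(55 - 1*22) - 19509) + 26717 = (87*(55 - 22) - 19509) + 26717 = (87*33 - 19509) + 26717 = (2871 - 19509) + 26717 = -16638 + 26717 = 10079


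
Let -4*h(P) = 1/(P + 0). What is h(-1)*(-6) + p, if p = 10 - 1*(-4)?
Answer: 25/2 ≈ 12.500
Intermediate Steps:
p = 14 (p = 10 + 4 = 14)
h(P) = -1/(4*P) (h(P) = -1/(4*(P + 0)) = -1/(4*P))
h(-1)*(-6) + p = -1/4/(-1)*(-6) + 14 = -1/4*(-1)*(-6) + 14 = (1/4)*(-6) + 14 = -3/2 + 14 = 25/2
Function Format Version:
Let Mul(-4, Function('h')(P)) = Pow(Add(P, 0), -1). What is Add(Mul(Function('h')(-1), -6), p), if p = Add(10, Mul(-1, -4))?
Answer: Rational(25, 2) ≈ 12.500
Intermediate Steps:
p = 14 (p = Add(10, 4) = 14)
Function('h')(P) = Mul(Rational(-1, 4), Pow(P, -1)) (Function('h')(P) = Mul(Rational(-1, 4), Pow(Add(P, 0), -1)) = Mul(Rational(-1, 4), Pow(P, -1)))
Add(Mul(Function('h')(-1), -6), p) = Add(Mul(Mul(Rational(-1, 4), Pow(-1, -1)), -6), 14) = Add(Mul(Mul(Rational(-1, 4), -1), -6), 14) = Add(Mul(Rational(1, 4), -6), 14) = Add(Rational(-3, 2), 14) = Rational(25, 2)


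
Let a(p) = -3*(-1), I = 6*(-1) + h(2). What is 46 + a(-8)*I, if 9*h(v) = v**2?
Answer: 88/3 ≈ 29.333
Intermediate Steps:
h(v) = v**2/9
I = -50/9 (I = 6*(-1) + (1/9)*2**2 = -6 + (1/9)*4 = -6 + 4/9 = -50/9 ≈ -5.5556)
a(p) = 3
46 + a(-8)*I = 46 + 3*(-50/9) = 46 - 50/3 = 88/3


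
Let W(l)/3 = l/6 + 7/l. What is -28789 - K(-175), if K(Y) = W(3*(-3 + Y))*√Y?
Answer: -28789 + 237665*I*√7/178 ≈ -28789.0 + 3532.6*I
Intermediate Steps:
W(l) = l/2 + 21/l (W(l) = 3*(l/6 + 7/l) = 3*(7/l + l/6) = l/2 + 21/l)
K(Y) = √Y*(-9/2 + 21/(-9 + 3*Y) + 3*Y/2) (K(Y) = ((3*(-3 + Y))/2 + 21/((3*(-3 + Y))))*√Y = ((-9 + 3*Y)/2 + 21/(-9 + 3*Y))*√Y = ((-9/2 + 3*Y/2) + 21/(-9 + 3*Y))*√Y = (-9/2 + 21/(-9 + 3*Y) + 3*Y/2)*√Y = √Y*(-9/2 + 21/(-9 + 3*Y) + 3*Y/2))
-28789 - K(-175) = -28789 - √(-175)*(14 + 3*(-3 - 175)²)/(2*(-3 - 175)) = -28789 - 5*I*√7*(14 + 3*(-178)²)/(2*(-178)) = -28789 - 5*I*√7*(-1)*(14 + 3*31684)/(2*178) = -28789 - 5*I*√7*(-1)*(14 + 95052)/(2*178) = -28789 - 5*I*√7*(-1)*95066/(2*178) = -28789 - (-237665)*I*√7/178 = -28789 + 237665*I*√7/178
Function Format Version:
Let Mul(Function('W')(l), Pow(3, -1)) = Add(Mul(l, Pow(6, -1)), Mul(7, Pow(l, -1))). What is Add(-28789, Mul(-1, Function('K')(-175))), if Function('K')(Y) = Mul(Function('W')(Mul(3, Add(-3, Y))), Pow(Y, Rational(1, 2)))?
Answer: Add(-28789, Mul(Rational(237665, 178), I, Pow(7, Rational(1, 2)))) ≈ Add(-28789., Mul(3532.6, I))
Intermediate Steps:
Function('W')(l) = Add(Mul(Rational(1, 2), l), Mul(21, Pow(l, -1))) (Function('W')(l) = Mul(3, Add(Mul(l, Pow(6, -1)), Mul(7, Pow(l, -1)))) = Mul(3, Add(Mul(l, Rational(1, 6)), Mul(7, Pow(l, -1)))) = Mul(3, Add(Mul(Rational(1, 6), l), Mul(7, Pow(l, -1)))) = Mul(3, Add(Mul(7, Pow(l, -1)), Mul(Rational(1, 6), l))) = Add(Mul(Rational(1, 2), l), Mul(21, Pow(l, -1))))
Function('K')(Y) = Mul(Pow(Y, Rational(1, 2)), Add(Rational(-9, 2), Mul(21, Pow(Add(-9, Mul(3, Y)), -1)), Mul(Rational(3, 2), Y))) (Function('K')(Y) = Mul(Add(Mul(Rational(1, 2), Mul(3, Add(-3, Y))), Mul(21, Pow(Mul(3, Add(-3, Y)), -1))), Pow(Y, Rational(1, 2))) = Mul(Add(Mul(Rational(1, 2), Add(-9, Mul(3, Y))), Mul(21, Pow(Add(-9, Mul(3, Y)), -1))), Pow(Y, Rational(1, 2))) = Mul(Add(Add(Rational(-9, 2), Mul(Rational(3, 2), Y)), Mul(21, Pow(Add(-9, Mul(3, Y)), -1))), Pow(Y, Rational(1, 2))) = Mul(Add(Rational(-9, 2), Mul(21, Pow(Add(-9, Mul(3, Y)), -1)), Mul(Rational(3, 2), Y)), Pow(Y, Rational(1, 2))) = Mul(Pow(Y, Rational(1, 2)), Add(Rational(-9, 2), Mul(21, Pow(Add(-9, Mul(3, Y)), -1)), Mul(Rational(3, 2), Y))))
Add(-28789, Mul(-1, Function('K')(-175))) = Add(-28789, Mul(-1, Mul(Rational(1, 2), Pow(-175, Rational(1, 2)), Pow(Add(-3, -175), -1), Add(14, Mul(3, Pow(Add(-3, -175), 2)))))) = Add(-28789, Mul(-1, Mul(Rational(1, 2), Mul(5, I, Pow(7, Rational(1, 2))), Pow(-178, -1), Add(14, Mul(3, Pow(-178, 2)))))) = Add(-28789, Mul(-1, Mul(Rational(1, 2), Mul(5, I, Pow(7, Rational(1, 2))), Rational(-1, 178), Add(14, Mul(3, 31684))))) = Add(-28789, Mul(-1, Mul(Rational(1, 2), Mul(5, I, Pow(7, Rational(1, 2))), Rational(-1, 178), Add(14, 95052)))) = Add(-28789, Mul(-1, Mul(Rational(1, 2), Mul(5, I, Pow(7, Rational(1, 2))), Rational(-1, 178), 95066))) = Add(-28789, Mul(-1, Mul(Rational(-237665, 178), I, Pow(7, Rational(1, 2))))) = Add(-28789, Mul(Rational(237665, 178), I, Pow(7, Rational(1, 2))))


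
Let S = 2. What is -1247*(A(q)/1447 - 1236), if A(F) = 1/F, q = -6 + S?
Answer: 8920999343/5788 ≈ 1.5413e+6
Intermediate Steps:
q = -4 (q = -6 + 2 = -4)
-1247*(A(q)/1447 - 1236) = -1247*(1/(-4*1447) - 1236) = -1247*(-¼*1/1447 - 1236) = -1247*(-1/5788 - 1236) = -1247*(-7153969/5788) = 8920999343/5788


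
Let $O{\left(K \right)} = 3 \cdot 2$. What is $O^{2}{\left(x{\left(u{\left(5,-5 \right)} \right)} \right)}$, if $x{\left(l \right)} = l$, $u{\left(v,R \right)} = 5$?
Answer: $36$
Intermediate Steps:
$O{\left(K \right)} = 6$
$O^{2}{\left(x{\left(u{\left(5,-5 \right)} \right)} \right)} = 6^{2} = 36$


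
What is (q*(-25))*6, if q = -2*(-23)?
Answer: -6900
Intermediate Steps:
q = 46
(q*(-25))*6 = (46*(-25))*6 = -1150*6 = -6900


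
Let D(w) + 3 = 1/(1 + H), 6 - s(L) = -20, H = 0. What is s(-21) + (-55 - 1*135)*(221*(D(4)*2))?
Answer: 167986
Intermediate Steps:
s(L) = 26 (s(L) = 6 - 1*(-20) = 6 + 20 = 26)
D(w) = -2 (D(w) = -3 + 1/(1 + 0) = -3 + 1/1 = -3 + 1 = -2)
s(-21) + (-55 - 1*135)*(221*(D(4)*2)) = 26 + (-55 - 1*135)*(221*(-2*2)) = 26 + (-55 - 135)*(221*(-4)) = 26 - 190*(-884) = 26 + 167960 = 167986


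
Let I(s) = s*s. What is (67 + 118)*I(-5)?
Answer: 4625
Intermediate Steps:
I(s) = s²
(67 + 118)*I(-5) = (67 + 118)*(-5)² = 185*25 = 4625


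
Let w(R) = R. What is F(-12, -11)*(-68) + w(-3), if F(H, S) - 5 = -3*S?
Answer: -2587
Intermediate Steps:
F(H, S) = 5 - 3*S
F(-12, -11)*(-68) + w(-3) = (5 - 3*(-11))*(-68) - 3 = (5 + 33)*(-68) - 3 = 38*(-68) - 3 = -2584 - 3 = -2587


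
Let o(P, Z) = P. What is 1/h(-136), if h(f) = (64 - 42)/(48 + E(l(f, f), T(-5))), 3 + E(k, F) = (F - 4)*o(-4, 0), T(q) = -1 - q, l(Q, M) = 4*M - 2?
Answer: 45/22 ≈ 2.0455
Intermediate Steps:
l(Q, M) = -2 + 4*M
E(k, F) = 13 - 4*F (E(k, F) = -3 + (F - 4)*(-4) = -3 + (-4 + F)*(-4) = -3 + (16 - 4*F) = 13 - 4*F)
h(f) = 22/45 (h(f) = (64 - 42)/(48 + (13 - 4*(-1 - 1*(-5)))) = 22/(48 + (13 - 4*(-1 + 5))) = 22/(48 + (13 - 4*4)) = 22/(48 + (13 - 16)) = 22/(48 - 3) = 22/45)
1/h(-136) = 1/(22/45) = 45/22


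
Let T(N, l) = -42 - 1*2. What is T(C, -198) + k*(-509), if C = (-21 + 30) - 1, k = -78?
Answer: 39658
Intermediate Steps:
C = 8 (C = 9 - 1 = 8)
T(N, l) = -44 (T(N, l) = -42 - 2 = -44)
T(C, -198) + k*(-509) = -44 - 78*(-509) = -44 + 39702 = 39658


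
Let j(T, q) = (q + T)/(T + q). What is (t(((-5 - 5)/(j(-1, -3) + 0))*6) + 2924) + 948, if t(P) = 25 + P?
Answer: 3837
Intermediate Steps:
j(T, q) = 1 (j(T, q) = (T + q)/(T + q) = 1)
(t(((-5 - 5)/(j(-1, -3) + 0))*6) + 2924) + 948 = ((25 + ((-5 - 5)/(1 + 0))*6) + 2924) + 948 = ((25 - 10/1*6) + 2924) + 948 = ((25 - 10*1*6) + 2924) + 948 = ((25 - 10*6) + 2924) + 948 = ((25 - 60) + 2924) + 948 = (-35 + 2924) + 948 = 2889 + 948 = 3837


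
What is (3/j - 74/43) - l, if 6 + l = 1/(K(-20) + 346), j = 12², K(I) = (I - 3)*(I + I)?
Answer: 1872281/435504 ≈ 4.2991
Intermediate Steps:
K(I) = 2*I*(-3 + I) (K(I) = (-3 + I)*(2*I) = 2*I*(-3 + I))
j = 144
l = -7595/1266 (l = -6 + 1/(2*(-20)*(-3 - 20) + 346) = -6 + 1/(2*(-20)*(-23) + 346) = -6 + 1/(920 + 346) = -6 + 1/1266 = -7595/1266 ≈ -5.9992)
(3/j - 74/43) - l = (3/144 - 74/43) - 1*(-7595/1266) = (3*(1/144) - 74*1/43) + 7595/1266 = (1/48 - 74/43) + 7595/1266 = -3509/2064 + 7595/1266 = 1872281/435504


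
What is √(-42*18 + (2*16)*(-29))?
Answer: 2*I*√421 ≈ 41.037*I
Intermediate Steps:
√(-42*18 + (2*16)*(-29)) = √(-756 + 32*(-29)) = √(-756 - 928) = √(-1684) = 2*I*√421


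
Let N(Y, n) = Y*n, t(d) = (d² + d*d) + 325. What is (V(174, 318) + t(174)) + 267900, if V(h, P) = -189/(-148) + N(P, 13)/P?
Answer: 48661109/148 ≈ 3.2879e+5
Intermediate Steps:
t(d) = 325 + 2*d² (t(d) = (d² + d²) + 325 = 2*d² + 325 = 325 + 2*d²)
V(h, P) = 2113/148 (V(h, P) = -189/(-148) + (P*13)/P = -189*(-1/148) + (13*P)/P = 189/148 + 13 = 2113/148)
(V(174, 318) + t(174)) + 267900 = (2113/148 + (325 + 2*174²)) + 267900 = (2113/148 + (325 + 2*30276)) + 267900 = (2113/148 + (325 + 60552)) + 267900 = (2113/148 + 60877) + 267900 = 9011909/148 + 267900 = 48661109/148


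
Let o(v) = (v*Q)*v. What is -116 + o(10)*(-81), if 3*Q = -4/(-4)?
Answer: -2816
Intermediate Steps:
Q = 1/3 (Q = (-4/(-4))/3 = (-4*(-1/4))/3 = (1/3)*1 = 1/3 ≈ 0.33333)
o(v) = v**2/3 (o(v) = (v*(1/3))*v = (v/3)*v = v**2/3)
-116 + o(10)*(-81) = -116 + ((1/3)*10**2)*(-81) = -116 + ((1/3)*100)*(-81) = -116 + (100/3)*(-81) = -116 - 2700 = -2816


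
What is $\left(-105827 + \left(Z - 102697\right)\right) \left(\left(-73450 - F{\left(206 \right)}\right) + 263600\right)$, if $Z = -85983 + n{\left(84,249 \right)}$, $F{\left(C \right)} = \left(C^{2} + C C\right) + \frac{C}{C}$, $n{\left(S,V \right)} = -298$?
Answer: $-31036185985$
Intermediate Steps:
$F{\left(C \right)} = 1 + 2 C^{2}$ ($F{\left(C \right)} = \left(C^{2} + C^{2}\right) + 1 = 2 C^{2} + 1 = 1 + 2 C^{2}$)
$Z = -86281$ ($Z = -85983 - 298 = -86281$)
$\left(-105827 + \left(Z - 102697\right)\right) \left(\left(-73450 - F{\left(206 \right)}\right) + 263600\right) = \left(-105827 - 188978\right) \left(\left(-73450 - \left(1 + 2 \cdot 206^{2}\right)\right) + 263600\right) = \left(-105827 - 188978\right) \left(\left(-73450 - \left(1 + 2 \cdot 42436\right)\right) + 263600\right) = - 294805 \left(\left(-73450 - \left(1 + 84872\right)\right) + 263600\right) = - 294805 \left(\left(-73450 - 84873\right) + 263600\right) = - 294805 \left(-158323 + 263600\right) = \left(-294805\right) 105277 = -31036185985$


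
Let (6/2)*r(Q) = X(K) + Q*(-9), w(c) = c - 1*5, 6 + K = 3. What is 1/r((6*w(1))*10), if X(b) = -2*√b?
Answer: 540/388801 + I*√3/777602 ≈ 0.0013889 + 2.2274e-6*I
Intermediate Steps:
K = -3 (K = -6 + 3 = -3)
w(c) = -5 + c (w(c) = c - 5 = -5 + c)
r(Q) = -3*Q - 2*I*√3/3 (r(Q) = (-2*I*√3 + Q*(-9))/3 = (-2*I*√3 - 9*Q)/3 = (-9*Q - 2*I*√3)/3 = -3*Q - 2*I*√3/3)
1/r((6*w(1))*10) = 1/(-3*6*(-5 + 1)*10 - 2*I*√3/3) = 1/(-3*6*(-4)*10 - 2*I*√3/3) = 1/(-(-72)*10 - 2*I*√3/3) = 1/(-3*(-240) - 2*I*√3/3) = 1/(720 - 2*I*√3/3)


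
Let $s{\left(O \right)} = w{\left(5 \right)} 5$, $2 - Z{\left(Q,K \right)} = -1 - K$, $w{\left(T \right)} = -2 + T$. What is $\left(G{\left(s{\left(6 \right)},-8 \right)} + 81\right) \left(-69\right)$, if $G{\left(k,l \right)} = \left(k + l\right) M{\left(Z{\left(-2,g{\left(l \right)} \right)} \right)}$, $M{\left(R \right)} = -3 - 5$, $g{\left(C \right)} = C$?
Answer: $-1725$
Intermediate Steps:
$Z{\left(Q,K \right)} = 3 + K$ ($Z{\left(Q,K \right)} = 2 - \left(-1 - K\right) = 2 + \left(1 + K\right) = 3 + K$)
$M{\left(R \right)} = -8$
$s{\left(O \right)} = 15$ ($s{\left(O \right)} = \left(-2 + 5\right) 5 = 3 \cdot 5 = 15$)
$G{\left(k,l \right)} = - 8 k - 8 l$ ($G{\left(k,l \right)} = \left(k + l\right) \left(-8\right) = - 8 k - 8 l$)
$\left(G{\left(s{\left(6 \right)},-8 \right)} + 81\right) \left(-69\right) = \left(\left(\left(-8\right) 15 - -64\right) + 81\right) \left(-69\right) = \left(\left(-120 + 64\right) + 81\right) \left(-69\right) = \left(-56 + 81\right) \left(-69\right) = 25 \left(-69\right) = -1725$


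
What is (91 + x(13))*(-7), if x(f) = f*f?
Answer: -1820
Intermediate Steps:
x(f) = f**2
(91 + x(13))*(-7) = (91 + 13**2)*(-7) = (91 + 169)*(-7) = 260*(-7) = -1820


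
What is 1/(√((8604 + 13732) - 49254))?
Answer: -I*√26918/26918 ≈ -0.0060951*I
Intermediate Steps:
1/(√((8604 + 13732) - 49254)) = 1/(√(22336 - 49254)) = 1/(√(-26918)) = 1/(I*√26918) = -I*√26918/26918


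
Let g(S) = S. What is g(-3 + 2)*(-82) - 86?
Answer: -4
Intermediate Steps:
g(-3 + 2)*(-82) - 86 = (-3 + 2)*(-82) - 86 = -1*(-82) - 86 = 82 - 86 = -4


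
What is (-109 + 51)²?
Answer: 3364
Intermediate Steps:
(-109 + 51)² = (-58)² = 3364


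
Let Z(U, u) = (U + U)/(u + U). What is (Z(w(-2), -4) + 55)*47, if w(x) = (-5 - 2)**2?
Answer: 120931/45 ≈ 2687.4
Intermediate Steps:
w(x) = 49 (w(x) = (-7)**2 = 49)
Z(U, u) = 2*U/(U + u) (Z(U, u) = (2*U)/(U + u) = 2*U/(U + u))
(Z(w(-2), -4) + 55)*47 = (2*49/(49 - 4) + 55)*47 = (2*49/45 + 55)*47 = (2*49*(1/45) + 55)*47 = (98/45 + 55)*47 = (2573/45)*47 = 120931/45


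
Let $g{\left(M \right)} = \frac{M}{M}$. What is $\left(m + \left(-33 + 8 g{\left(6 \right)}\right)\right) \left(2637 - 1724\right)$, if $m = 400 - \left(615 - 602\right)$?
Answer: $330506$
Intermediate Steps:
$m = 387$ ($m = 400 - 13 = 387$)
$g{\left(M \right)} = 1$
$\left(m + \left(-33 + 8 g{\left(6 \right)}\right)\right) \left(2637 - 1724\right) = \left(387 + \left(-33 + 8 \cdot 1\right)\right) \left(2637 - 1724\right) = \left(387 + \left(-33 + 8\right)\right) 913 = \left(387 - 25\right) 913 = 362 \cdot 913 = 330506$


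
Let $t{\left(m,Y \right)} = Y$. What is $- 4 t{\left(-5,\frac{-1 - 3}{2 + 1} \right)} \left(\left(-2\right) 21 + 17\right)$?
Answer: $- \frac{400}{3} \approx -133.33$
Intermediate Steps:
$- 4 t{\left(-5,\frac{-1 - 3}{2 + 1} \right)} \left(\left(-2\right) 21 + 17\right) = - 4 \frac{-1 - 3}{2 + 1} \left(\left(-2\right) 21 + 17\right) = - 4 \left(- \frac{4}{3}\right) \left(-42 + 17\right) = - 4 \left(\left(-4\right) \frac{1}{3}\right) \left(-25\right) = \left(-4\right) \left(- \frac{4}{3}\right) \left(-25\right) = \frac{16}{3} \left(-25\right) = - \frac{400}{3}$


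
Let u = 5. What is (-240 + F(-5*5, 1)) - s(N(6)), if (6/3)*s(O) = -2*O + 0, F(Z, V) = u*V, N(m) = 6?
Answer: -229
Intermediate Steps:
F(Z, V) = 5*V
s(O) = -O (s(O) = (-2*O + 0)/2 = (-2*O)/2 = -O)
(-240 + F(-5*5, 1)) - s(N(6)) = (-240 + 5*1) - (-1)*6 = (-240 + 5) - 1*(-6) = -235 + 6 = -229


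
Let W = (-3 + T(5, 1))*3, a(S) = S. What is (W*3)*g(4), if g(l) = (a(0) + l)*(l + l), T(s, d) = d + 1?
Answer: -288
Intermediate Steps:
T(s, d) = 1 + d
W = -3 (W = (-3 + (1 + 1))*3 = (-3 + 2)*3 = -1*3 = -3)
g(l) = 2*l**2 (g(l) = (0 + l)*(l + l) = l*(2*l) = 2*l**2)
(W*3)*g(4) = (-3*3)*(2*4**2) = -18*16 = -9*32 = -288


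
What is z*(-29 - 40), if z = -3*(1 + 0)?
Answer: 207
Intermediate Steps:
z = -3 (z = -3*1 = -3)
z*(-29 - 40) = -3*(-29 - 40) = -3*(-69) = 207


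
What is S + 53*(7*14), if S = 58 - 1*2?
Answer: 5250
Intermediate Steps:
S = 56 (S = 58 - 2 = 56)
S + 53*(7*14) = 56 + 53*(7*14) = 56 + 53*98 = 56 + 5194 = 5250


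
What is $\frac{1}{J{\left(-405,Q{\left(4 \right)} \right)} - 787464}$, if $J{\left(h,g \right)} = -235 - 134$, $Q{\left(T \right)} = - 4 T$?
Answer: $- \frac{1}{787833} \approx -1.2693 \cdot 10^{-6}$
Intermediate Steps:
$J{\left(h,g \right)} = -369$ ($J{\left(h,g \right)} = -235 - 134 = -369$)
$\frac{1}{J{\left(-405,Q{\left(4 \right)} \right)} - 787464} = \frac{1}{-369 - 787464} = \frac{1}{-787833} = - \frac{1}{787833}$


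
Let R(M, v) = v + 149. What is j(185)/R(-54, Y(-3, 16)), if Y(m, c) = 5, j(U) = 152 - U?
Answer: -3/14 ≈ -0.21429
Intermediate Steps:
R(M, v) = 149 + v
j(185)/R(-54, Y(-3, 16)) = (152 - 1*185)/(149 + 5) = (152 - 185)/154 = -33*1/154 = -3/14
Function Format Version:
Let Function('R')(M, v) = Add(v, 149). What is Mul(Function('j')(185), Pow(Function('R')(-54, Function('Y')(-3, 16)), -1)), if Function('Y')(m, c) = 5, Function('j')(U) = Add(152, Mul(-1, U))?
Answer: Rational(-3, 14) ≈ -0.21429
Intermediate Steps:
Function('R')(M, v) = Add(149, v)
Mul(Function('j')(185), Pow(Function('R')(-54, Function('Y')(-3, 16)), -1)) = Mul(Add(152, Mul(-1, 185)), Pow(Add(149, 5), -1)) = Mul(Add(152, -185), Pow(154, -1)) = Mul(-33, Rational(1, 154)) = Rational(-3, 14)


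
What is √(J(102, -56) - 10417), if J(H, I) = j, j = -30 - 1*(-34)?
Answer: 3*I*√1157 ≈ 102.04*I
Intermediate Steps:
j = 4 (j = -30 + 34 = 4)
J(H, I) = 4
√(J(102, -56) - 10417) = √(4 - 10417) = √(-10413) = 3*I*√1157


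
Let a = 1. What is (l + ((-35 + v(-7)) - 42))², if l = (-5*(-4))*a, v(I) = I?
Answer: 4096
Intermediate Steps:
l = 20 (l = -5*(-4)*1 = 20*1 = 20)
(l + ((-35 + v(-7)) - 42))² = (20 + ((-35 - 7) - 42))² = (20 + (-42 - 42))² = (20 - 84)² = (-64)² = 4096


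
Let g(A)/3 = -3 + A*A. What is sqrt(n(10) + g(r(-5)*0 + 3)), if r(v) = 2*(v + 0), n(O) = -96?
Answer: I*sqrt(78) ≈ 8.8318*I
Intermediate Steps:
r(v) = 2*v
g(A) = -9 + 3*A**2 (g(A) = 3*(-3 + A*A) = 3*(-3 + A**2) = -9 + 3*A**2)
sqrt(n(10) + g(r(-5)*0 + 3)) = sqrt(-96 + (-9 + 3*((2*(-5))*0 + 3)**2)) = sqrt(-96 + (-9 + 3*(-10*0 + 3)**2)) = sqrt(-96 + (-9 + 3*(0 + 3)**2)) = sqrt(-96 + (-9 + 3*3**2)) = sqrt(-96 + (-9 + 3*9)) = sqrt(-96 + (-9 + 27)) = sqrt(-96 + 18) = sqrt(-78) = I*sqrt(78)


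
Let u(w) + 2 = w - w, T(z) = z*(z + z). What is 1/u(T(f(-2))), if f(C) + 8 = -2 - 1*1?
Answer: -1/2 ≈ -0.50000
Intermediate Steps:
f(C) = -11 (f(C) = -8 + (-2 - 1*1) = -8 + (-2 - 1) = -8 - 3 = -11)
T(z) = 2*z**2 (T(z) = z*(2*z) = 2*z**2)
u(w) = -2 (u(w) = -2 + (w - w) = -2 + 0 = -2)
1/u(T(f(-2))) = 1/(-2) = -1/2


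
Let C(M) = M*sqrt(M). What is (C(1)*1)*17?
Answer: 17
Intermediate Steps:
C(M) = M**(3/2)
(C(1)*1)*17 = (1**(3/2)*1)*17 = (1*1)*17 = 1*17 = 17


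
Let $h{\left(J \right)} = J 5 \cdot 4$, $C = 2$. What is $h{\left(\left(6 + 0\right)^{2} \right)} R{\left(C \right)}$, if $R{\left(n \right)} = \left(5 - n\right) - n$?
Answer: $720$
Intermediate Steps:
$R{\left(n \right)} = 5 - 2 n$
$h{\left(J \right)} = 20 J$ ($h{\left(J \right)} = 5 J 4 = 20 J$)
$h{\left(\left(6 + 0\right)^{2} \right)} R{\left(C \right)} = 20 \left(6 + 0\right)^{2} \left(5 - 4\right) = 20 \cdot 6^{2} \left(5 - 4\right) = 20 \cdot 36 \cdot 1 = 720 \cdot 1 = 720$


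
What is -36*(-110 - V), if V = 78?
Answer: 6768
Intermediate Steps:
-36*(-110 - V) = -36*(-110 - 1*78) = -36*(-110 - 78) = -36*(-188) = 6768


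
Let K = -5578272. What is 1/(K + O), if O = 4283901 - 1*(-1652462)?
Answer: 1/358091 ≈ 2.7926e-6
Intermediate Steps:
O = 5936363 (O = 4283901 + 1652462 = 5936363)
1/(K + O) = 1/(-5578272 + 5936363) = 1/358091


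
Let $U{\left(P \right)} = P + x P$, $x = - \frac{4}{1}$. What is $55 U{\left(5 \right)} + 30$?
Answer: $-795$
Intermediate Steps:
$x = -4$ ($x = \left(-4\right) 1 = -4$)
$U{\left(P \right)} = - 3 P$ ($U{\left(P \right)} = P - 4 P = - 3 P$)
$55 U{\left(5 \right)} + 30 = 55 \left(\left(-3\right) 5\right) + 30 = 55 \left(-15\right) + 30 = -825 + 30 = -795$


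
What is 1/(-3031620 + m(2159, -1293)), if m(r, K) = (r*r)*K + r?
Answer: -1/6030065794 ≈ -1.6584e-10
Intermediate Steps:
m(r, K) = r + K*r² (m(r, K) = r²*K + r = K*r² + r = r + K*r²)
1/(-3031620 + m(2159, -1293)) = 1/(-3031620 + 2159*(1 - 1293*2159)) = 1/(-3031620 + 2159*(1 - 2791587)) = 1/(-3031620 + 2159*(-2791586)) = 1/(-3031620 - 6027034174) = 1/(-6030065794) = -1/6030065794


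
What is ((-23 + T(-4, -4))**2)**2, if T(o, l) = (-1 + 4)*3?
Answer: 38416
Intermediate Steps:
T(o, l) = 9 (T(o, l) = 3*3 = 9)
((-23 + T(-4, -4))**2)**2 = ((-23 + 9)**2)**2 = ((-14)**2)**2 = 196**2 = 38416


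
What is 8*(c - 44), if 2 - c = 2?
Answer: -352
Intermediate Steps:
c = 0 (c = 2 - 1*2 = 2 - 2 = 0)
8*(c - 44) = 8*(0 - 44) = 8*(-44) = -352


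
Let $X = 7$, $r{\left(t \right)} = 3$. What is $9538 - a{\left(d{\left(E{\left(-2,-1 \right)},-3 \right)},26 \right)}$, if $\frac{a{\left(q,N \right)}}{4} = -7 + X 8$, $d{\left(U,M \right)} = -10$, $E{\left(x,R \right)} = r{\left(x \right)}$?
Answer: $9342$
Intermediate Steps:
$E{\left(x,R \right)} = 3$
$a{\left(q,N \right)} = 196$ ($a{\left(q,N \right)} = 4 \left(-7 + 7 \cdot 8\right) = 4 \left(-7 + 56\right) = 4 \cdot 49 = 196$)
$9538 - a{\left(d{\left(E{\left(-2,-1 \right)},-3 \right)},26 \right)} = 9538 - 196 = 9342$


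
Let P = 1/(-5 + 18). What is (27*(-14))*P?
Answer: -378/13 ≈ -29.077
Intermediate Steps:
P = 1/13 ≈ 0.076923
(27*(-14))*P = (27*(-14))*(1/13) = -378*1/13 = -378/13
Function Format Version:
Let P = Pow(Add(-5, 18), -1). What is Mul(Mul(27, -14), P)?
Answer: Rational(-378, 13) ≈ -29.077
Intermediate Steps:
P = Rational(1, 13) (P = Pow(13, -1) = Rational(1, 13) ≈ 0.076923)
Mul(Mul(27, -14), P) = Mul(Mul(27, -14), Rational(1, 13)) = Mul(-378, Rational(1, 13)) = Rational(-378, 13)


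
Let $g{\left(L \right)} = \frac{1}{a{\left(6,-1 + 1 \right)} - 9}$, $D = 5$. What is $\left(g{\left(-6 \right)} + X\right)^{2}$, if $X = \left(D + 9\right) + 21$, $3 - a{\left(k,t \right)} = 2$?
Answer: $\frac{77841}{64} \approx 1216.3$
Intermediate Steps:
$a{\left(k,t \right)} = 1$ ($a{\left(k,t \right)} = 3 - 2 = 1$)
$X = 35$ ($X = \left(5 + 9\right) + 21 = 14 + 21 = 35$)
$g{\left(L \right)} = - \frac{1}{8}$ ($g{\left(L \right)} = \frac{1}{1 - 9} = \frac{1}{-8} = - \frac{1}{8}$)
$\left(g{\left(-6 \right)} + X\right)^{2} = \left(- \frac{1}{8} + 35\right)^{2} = \left(\frac{279}{8}\right)^{2} = \frac{77841}{64}$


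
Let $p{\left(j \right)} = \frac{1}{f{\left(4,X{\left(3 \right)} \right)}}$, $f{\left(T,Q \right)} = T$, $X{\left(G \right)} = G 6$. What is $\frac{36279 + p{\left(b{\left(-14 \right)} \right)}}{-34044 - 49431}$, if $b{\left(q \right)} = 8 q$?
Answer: $- \frac{20731}{47700} \approx -0.43461$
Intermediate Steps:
$X{\left(G \right)} = 6 G$
$p{\left(j \right)} = \frac{1}{4}$
$\frac{36279 + p{\left(b{\left(-14 \right)} \right)}}{-34044 - 49431} = \frac{36279 + \frac{1}{4}}{-34044 - 49431} = \frac{145117}{4 \left(-83475\right)} = \frac{145117}{4} \left(- \frac{1}{83475}\right) = - \frac{20731}{47700}$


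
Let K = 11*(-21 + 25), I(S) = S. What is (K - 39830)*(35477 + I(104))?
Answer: -1415625666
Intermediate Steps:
K = 44 (K = 11*4 = 44)
(K - 39830)*(35477 + I(104)) = (44 - 39830)*(35477 + 104) = -39786*35581 = -1415625666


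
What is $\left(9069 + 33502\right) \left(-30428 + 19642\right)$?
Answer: $-459170806$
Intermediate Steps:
$\left(9069 + 33502\right) \left(-30428 + 19642\right) = 42571 \left(-10786\right) = -459170806$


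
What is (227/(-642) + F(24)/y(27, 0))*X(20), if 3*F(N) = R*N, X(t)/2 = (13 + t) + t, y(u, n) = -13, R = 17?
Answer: -4783939/4173 ≈ -1146.4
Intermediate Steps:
X(t) = 26 + 4*t (X(t) = 2*((13 + t) + t) = 2*(13 + 2*t) = 26 + 4*t)
F(N) = 17*N/3 (F(N) = (17*N)/3 = 17*N/3)
(227/(-642) + F(24)/y(27, 0))*X(20) = (227/(-642) + ((17/3)*24)/(-13))*(26 + 4*20) = (227*(-1/642) + 136*(-1/13))*(26 + 80) = (-227/642 - 136/13)*106 = -90263/8346*106 = -4783939/4173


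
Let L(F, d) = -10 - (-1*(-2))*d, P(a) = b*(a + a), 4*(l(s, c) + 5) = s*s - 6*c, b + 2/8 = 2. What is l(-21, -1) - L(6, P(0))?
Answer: 467/4 ≈ 116.75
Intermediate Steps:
b = 7/4 (b = -1/4 + 2 = 7/4 ≈ 1.7500)
l(s, c) = -5 - 3*c/2 + s**2/4 (l(s, c) = -5 + (s*s - 6*c)/4 = -5 + (s**2 - 6*c)/4 = -5 + (-3*c/2 + s**2/4) = -5 - 3*c/2 + s**2/4)
P(a) = 7*a/2 (P(a) = 7*(a + a)/4 = 7*(2*a)/4 = 7*a/2)
L(F, d) = -10 - 2*d
l(-21, -1) - L(6, P(0)) = (-5 - 3/2*(-1) + (1/4)*(-21)**2) - (-10 - 7*0) = (-5 + 3/2 + (1/4)*441) - (-10 - 2*0) = (-5 + 3/2 + 441/4) - (-10 + 0) = 427/4 - 1*(-10) = 427/4 + 10 = 467/4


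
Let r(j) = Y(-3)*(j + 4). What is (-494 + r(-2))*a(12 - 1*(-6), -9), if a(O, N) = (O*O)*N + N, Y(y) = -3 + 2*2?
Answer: 1439100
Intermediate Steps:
Y(y) = 1 (Y(y) = -3 + 4 = 1)
r(j) = 4 + j (r(j) = 1*(j + 4) = 1*(4 + j) = 4 + j)
a(O, N) = N + N*O² (a(O, N) = O²*N + N = N*O² + N = N + N*O²)
(-494 + r(-2))*a(12 - 1*(-6), -9) = (-494 + (4 - 2))*(-9*(1 + (12 - 1*(-6))²)) = (-494 + 2)*(-9*(1 + (12 + 6)²)) = -(-4428)*(1 + 18²) = -(-4428)*(1 + 324) = -(-4428)*325 = -492*(-2925) = 1439100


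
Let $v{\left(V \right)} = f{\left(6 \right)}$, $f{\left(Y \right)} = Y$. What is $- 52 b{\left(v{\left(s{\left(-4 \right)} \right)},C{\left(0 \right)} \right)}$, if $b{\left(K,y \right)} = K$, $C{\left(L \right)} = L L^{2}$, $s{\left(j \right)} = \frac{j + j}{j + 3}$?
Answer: $-312$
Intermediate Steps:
$s{\left(j \right)} = \frac{2 j}{3 + j}$
$v{\left(V \right)} = 6$
$C{\left(L \right)} = L^{3}$
$- 52 b{\left(v{\left(s{\left(-4 \right)} \right)},C{\left(0 \right)} \right)} = \left(-52\right) 6 = -312$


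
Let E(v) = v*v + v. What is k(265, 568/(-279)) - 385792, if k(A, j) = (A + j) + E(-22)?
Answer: -107433703/279 ≈ -3.8507e+5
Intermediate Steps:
E(v) = v + v² (E(v) = v² + v = v + v²)
k(A, j) = 462 + A + j (k(A, j) = (A + j) - 22*(1 - 22) = (A + j) - 22*(-21) = (A + j) + 462 = 462 + A + j)
k(265, 568/(-279)) - 385792 = (462 + 265 + 568/(-279)) - 385792 = (462 + 265 + 568*(-1/279)) - 385792 = (462 + 265 - 568/279) - 385792 = 202265/279 - 385792 = -107433703/279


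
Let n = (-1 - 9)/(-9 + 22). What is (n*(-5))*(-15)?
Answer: -750/13 ≈ -57.692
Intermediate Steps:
n = -10/13 ≈ -0.76923
(n*(-5))*(-15) = -10/13*(-5)*(-15) = (50/13)*(-15) = -750/13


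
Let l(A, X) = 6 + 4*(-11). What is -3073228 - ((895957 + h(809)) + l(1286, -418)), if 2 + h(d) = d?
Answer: -3969954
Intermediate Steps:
h(d) = -2 + d
l(A, X) = -38 (l(A, X) = 6 - 44 = -38)
-3073228 - ((895957 + h(809)) + l(1286, -418)) = -3073228 - ((895957 + (-2 + 809)) - 38) = -3073228 - ((895957 + 807) - 38) = -3073228 - (896764 - 38) = -3073228 - 1*896726 = -3073228 - 896726 = -3969954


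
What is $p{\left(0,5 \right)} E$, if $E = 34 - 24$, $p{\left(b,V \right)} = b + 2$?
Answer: $20$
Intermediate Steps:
$p{\left(b,V \right)} = 2 + b$
$E = 10$
$p{\left(0,5 \right)} E = \left(2 + 0\right) 10 = 2 \cdot 10 = 20$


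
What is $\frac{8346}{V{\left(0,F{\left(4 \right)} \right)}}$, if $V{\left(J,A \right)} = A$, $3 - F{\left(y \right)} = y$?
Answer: $-8346$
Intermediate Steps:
$F{\left(y \right)} = 3 - y$
$\frac{8346}{V{\left(0,F{\left(4 \right)} \right)}} = \frac{8346}{3 - 4} = \frac{8346}{-1} = 8346 \left(-1\right) = -8346$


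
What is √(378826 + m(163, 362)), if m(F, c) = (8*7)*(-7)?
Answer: √378434 ≈ 615.17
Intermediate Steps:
m(F, c) = -392 (m(F, c) = 56*(-7) = -392)
√(378826 + m(163, 362)) = √(378826 - 392) = √378434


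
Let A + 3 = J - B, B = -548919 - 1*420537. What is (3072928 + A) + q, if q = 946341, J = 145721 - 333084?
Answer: 4801359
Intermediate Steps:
J = -187363
B = -969456 (B = -548919 - 420537 = -969456)
A = 782090 (A = -3 + (-187363 - 1*(-969456)) = -3 + (-187363 + 969456) = -3 + 782093 = 782090)
(3072928 + A) + q = (3072928 + 782090) + 946341 = 3855018 + 946341 = 4801359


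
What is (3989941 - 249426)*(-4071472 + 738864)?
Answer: -12465670213120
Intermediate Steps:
(3989941 - 249426)*(-4071472 + 738864) = 3740515*(-3332608) = -12465670213120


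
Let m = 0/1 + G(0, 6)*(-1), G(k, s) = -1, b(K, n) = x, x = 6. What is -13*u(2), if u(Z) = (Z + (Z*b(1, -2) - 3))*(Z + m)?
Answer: -429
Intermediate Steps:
b(K, n) = 6
m = 1 (m = 0/1 - 1*(-1) = 0*1 + 1 = 0 + 1 = 1)
u(Z) = (1 + Z)*(-3 + 7*Z) (u(Z) = (Z + (Z*6 - 3))*(Z + 1) = (Z + (6*Z - 3))*(1 + Z) = (Z + (-3 + 6*Z))*(1 + Z) = (-3 + 7*Z)*(1 + Z) = (1 + Z)*(-3 + 7*Z))
-13*u(2) = -13*(-3 + 4*2 + 7*2**2) = -13*(-3 + 8 + 7*4) = -13*(-3 + 8 + 28) = -13*33 = -429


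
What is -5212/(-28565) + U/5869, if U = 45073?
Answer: 1318099473/167647985 ≈ 7.8623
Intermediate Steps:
-5212/(-28565) + U/5869 = -5212/(-28565) + 45073/5869 = -5212*(-1/28565) + 45073*(1/5869) = 5212/28565 + 45073/5869 = 1318099473/167647985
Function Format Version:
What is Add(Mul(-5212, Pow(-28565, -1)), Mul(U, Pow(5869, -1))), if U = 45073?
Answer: Rational(1318099473, 167647985) ≈ 7.8623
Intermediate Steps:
Add(Mul(-5212, Pow(-28565, -1)), Mul(U, Pow(5869, -1))) = Add(Mul(-5212, Pow(-28565, -1)), Mul(45073, Pow(5869, -1))) = Add(Mul(-5212, Rational(-1, 28565)), Mul(45073, Rational(1, 5869))) = Add(Rational(5212, 28565), Rational(45073, 5869)) = Rational(1318099473, 167647985)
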